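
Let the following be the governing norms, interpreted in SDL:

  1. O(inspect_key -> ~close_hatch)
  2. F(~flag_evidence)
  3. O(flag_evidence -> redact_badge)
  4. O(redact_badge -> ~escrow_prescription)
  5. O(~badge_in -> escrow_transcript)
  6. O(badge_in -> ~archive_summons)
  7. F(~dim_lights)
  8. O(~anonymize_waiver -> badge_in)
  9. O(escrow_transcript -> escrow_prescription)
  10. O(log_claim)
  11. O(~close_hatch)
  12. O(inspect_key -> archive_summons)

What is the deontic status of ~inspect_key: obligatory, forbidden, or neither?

Premise 2, F(~flag_evidence), is equivalent to O(flag_evidence).
From O(flag_evidence) and premise 3, O(flag_evidence -> redact_badge), we obtain O(redact_badge).
Applying K to premise 4 (O(redact_badge -> ~escrow_prescription)) and O(redact_badge) yields O(~escrow_prescription).
The contrapositive of premise 9 (O(escrow_transcript -> escrow_prescription)) is O(~escrow_prescription -> ~escrow_transcript), and O(~escrow_prescription) is already established, so O(~escrow_transcript).
Premise 5 is O(~badge_in -> escrow_transcript); contrapositively O(~escrow_transcript -> badge_in). Since O(~escrow_transcript) holds, K gives O(badge_in).
Premise 6 is O(badge_in -> ~archive_summons); since O(badge_in), deontic closure gives O(~archive_summons).
Premise 12, O(inspect_key -> archive_summons), contraposes to O(~archive_summons -> ~inspect_key); with O(~archive_summons) we get O(~inspect_key).
Premises 1, 7, 8, 10, 11 do not contribute to this derivation.
Hence ~inspect_key is obligatory.

Obligatory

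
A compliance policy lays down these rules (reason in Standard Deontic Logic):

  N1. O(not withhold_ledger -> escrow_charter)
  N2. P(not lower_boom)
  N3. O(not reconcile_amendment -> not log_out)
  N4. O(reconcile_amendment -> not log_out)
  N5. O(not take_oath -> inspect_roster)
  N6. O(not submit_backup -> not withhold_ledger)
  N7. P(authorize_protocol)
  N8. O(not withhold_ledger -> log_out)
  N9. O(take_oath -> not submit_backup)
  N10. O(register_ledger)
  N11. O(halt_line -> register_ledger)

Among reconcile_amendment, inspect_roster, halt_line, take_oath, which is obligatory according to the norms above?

By case analysis on reconcile_amendment: premise 4 gives O(reconcile_amendment -> not log_out) and premise 3 gives O(not reconcile_amendment -> not log_out), so O(not log_out) either way.
The contrapositive of premise 8 (O(not withhold_ledger -> log_out)) is O(not log_out -> withhold_ledger), and O(not log_out) is already established, so O(withhold_ledger).
The contrapositive of premise 6 (O(not submit_backup -> not withhold_ledger)) is O(withhold_ledger -> submit_backup), and O(withhold_ledger) is already established, so O(submit_backup).
Premise 9, O(take_oath -> not submit_backup), contraposes to O(submit_backup -> not take_oath); with O(submit_backup) we get O(not take_oath).
From O(not take_oath) and premise 5, O(not take_oath -> inspect_roster), we obtain O(inspect_roster).
So O(inspect_roster) holds — inspect_roster is obligatory. None of the other listed options is made obligatory by any chain of premises.

inspect_roster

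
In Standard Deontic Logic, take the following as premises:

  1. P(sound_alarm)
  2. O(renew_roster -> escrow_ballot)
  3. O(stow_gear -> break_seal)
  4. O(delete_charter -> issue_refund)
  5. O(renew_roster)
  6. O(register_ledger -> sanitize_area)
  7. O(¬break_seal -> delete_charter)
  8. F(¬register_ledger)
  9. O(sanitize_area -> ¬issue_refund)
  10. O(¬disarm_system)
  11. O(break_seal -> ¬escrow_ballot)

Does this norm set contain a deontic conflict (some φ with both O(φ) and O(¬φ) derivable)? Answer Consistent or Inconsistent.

Inconsistent

Premise 8 is F(¬register_ledger), i.e. O(register_ledger).
From O(register_ledger) and premise 6, O(register_ledger -> sanitize_area), we obtain O(sanitize_area).
Applying K to premise 9 (O(sanitize_area -> ¬issue_refund)) and O(sanitize_area) yields O(¬issue_refund).
Premise 4 is O(delete_charter -> issue_refund); contrapositively O(¬issue_refund -> ¬delete_charter). Since O(¬issue_refund) holds, K gives O(¬delete_charter).
Premise 7, O(¬break_seal -> delete_charter), contraposes to O(¬delete_charter -> break_seal); with O(¬delete_charter) we get O(break_seal).
From O(break_seal) and premise 11, O(break_seal -> ¬escrow_ballot), we obtain O(¬escrow_ballot).
Premise 2 is O(renew_roster -> escrow_ballot); contrapositively O(¬escrow_ballot -> ¬renew_roster). Since O(¬escrow_ballot) holds, K gives O(¬renew_roster).
However, premise 5 gives O(renew_roster).
We now have both O(¬renew_roster) and O(renew_roster) — renew_roster is simultaneously obligatory and forbidden, violating the D-axiom.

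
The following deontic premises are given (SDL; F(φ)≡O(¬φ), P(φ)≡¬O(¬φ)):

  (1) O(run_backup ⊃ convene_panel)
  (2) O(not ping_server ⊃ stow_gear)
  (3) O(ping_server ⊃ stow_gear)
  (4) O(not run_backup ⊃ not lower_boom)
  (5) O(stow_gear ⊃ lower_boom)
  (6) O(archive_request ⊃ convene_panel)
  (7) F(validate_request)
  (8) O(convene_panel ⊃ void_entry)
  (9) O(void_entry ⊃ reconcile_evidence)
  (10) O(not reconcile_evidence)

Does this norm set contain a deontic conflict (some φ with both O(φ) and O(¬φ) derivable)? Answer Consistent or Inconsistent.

By case analysis on ping_server: premise 3 gives O(ping_server ⊃ stow_gear) and premise 2 gives O(not ping_server ⊃ stow_gear), so O(stow_gear) either way.
Applying K to premise 5 (O(stow_gear ⊃ lower_boom)) and O(stow_gear) yields O(lower_boom).
Premise 4 is O(not run_backup ⊃ not lower_boom); contrapositively O(lower_boom ⊃ run_backup). Since O(lower_boom) holds, K gives O(run_backup).
From O(run_backup) and premise 1, O(run_backup ⊃ convene_panel), we obtain O(convene_panel).
Premise 8 is O(convene_panel ⊃ void_entry); since O(convene_panel), deontic closure gives O(void_entry).
Applying K to premise 9 (O(void_entry ⊃ reconcile_evidence)) and O(void_entry) yields O(reconcile_evidence).
However, premise 10 gives O(not reconcile_evidence).
We now have both O(reconcile_evidence) and O(not reconcile_evidence) — reconcile_evidence is simultaneously obligatory and forbidden, violating the D-axiom.

Inconsistent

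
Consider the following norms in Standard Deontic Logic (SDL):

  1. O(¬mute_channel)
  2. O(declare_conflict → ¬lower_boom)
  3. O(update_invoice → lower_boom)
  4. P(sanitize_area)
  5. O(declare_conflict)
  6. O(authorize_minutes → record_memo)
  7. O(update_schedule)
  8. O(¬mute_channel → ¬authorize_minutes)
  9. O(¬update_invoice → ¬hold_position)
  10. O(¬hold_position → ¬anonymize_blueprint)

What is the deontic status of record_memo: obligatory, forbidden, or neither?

Premise 6 is O(authorize_minutes → record_memo), but O(authorize_minutes) is not derivable from the premises, so it does not yield O(record_memo).
No premise or chain of K-axiom applications forces O(record_memo), and none forces O(¬record_memo). So record_memo is neither obligatory nor forbidden under these norms.

Neither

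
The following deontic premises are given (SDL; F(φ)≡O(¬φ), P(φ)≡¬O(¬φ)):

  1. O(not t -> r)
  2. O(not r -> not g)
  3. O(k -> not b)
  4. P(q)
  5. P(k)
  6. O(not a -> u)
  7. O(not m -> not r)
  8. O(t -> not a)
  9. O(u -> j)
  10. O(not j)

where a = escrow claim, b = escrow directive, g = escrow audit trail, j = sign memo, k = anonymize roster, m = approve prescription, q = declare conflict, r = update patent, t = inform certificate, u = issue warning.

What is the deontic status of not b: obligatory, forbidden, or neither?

Premise 3 is O(k -> not b), but O(k) is not derivable from the premises (the permission P(k) asserts only not O(not k), not O(k)), so it does not yield O(not b).
No premise or chain of K-axiom applications forces O(not b), and none forces O(b). So not b is neither obligatory nor forbidden under these norms.

Neither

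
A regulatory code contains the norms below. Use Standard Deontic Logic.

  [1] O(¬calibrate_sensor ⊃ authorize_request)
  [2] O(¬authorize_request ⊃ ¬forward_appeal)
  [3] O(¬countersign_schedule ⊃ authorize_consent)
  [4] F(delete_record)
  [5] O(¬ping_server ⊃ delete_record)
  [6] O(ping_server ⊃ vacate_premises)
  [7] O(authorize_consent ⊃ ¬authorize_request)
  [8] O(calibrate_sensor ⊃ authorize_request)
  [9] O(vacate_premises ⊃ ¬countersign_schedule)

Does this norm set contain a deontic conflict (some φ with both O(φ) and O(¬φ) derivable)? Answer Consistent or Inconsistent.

Premises 8 and 1 are O(calibrate_sensor ⊃ authorize_request) and O(¬calibrate_sensor ⊃ authorize_request); every ideal world satisfies calibrate_sensor or ¬calibrate_sensor, so in either case authorize_request holds — hence O(authorize_request).
Premise 7, O(authorize_consent ⊃ ¬authorize_request), contraposes to O(authorize_request ⊃ ¬authorize_consent); with O(authorize_request) we get O(¬authorize_consent).
Premise 3 is O(¬countersign_schedule ⊃ authorize_consent); contrapositively O(¬authorize_consent ⊃ countersign_schedule). Since O(¬authorize_consent) holds, K gives O(countersign_schedule).
Premise 9 is O(vacate_premises ⊃ ¬countersign_schedule); contrapositively O(countersign_schedule ⊃ ¬vacate_premises). Since O(countersign_schedule) holds, K gives O(¬vacate_premises).
Premise 6, O(ping_server ⊃ vacate_premises), contraposes to O(¬vacate_premises ⊃ ¬ping_server); with O(¬vacate_premises) we get O(¬ping_server).
Applying K to premise 5 (O(¬ping_server ⊃ delete_record)) and O(¬ping_server) yields O(delete_record).
Yet premise 4 is F(delete_record), i.e. O(¬delete_record).
We now have both O(delete_record) and O(¬delete_record) — delete_record is simultaneously obligatory and forbidden, violating the D-axiom.

Inconsistent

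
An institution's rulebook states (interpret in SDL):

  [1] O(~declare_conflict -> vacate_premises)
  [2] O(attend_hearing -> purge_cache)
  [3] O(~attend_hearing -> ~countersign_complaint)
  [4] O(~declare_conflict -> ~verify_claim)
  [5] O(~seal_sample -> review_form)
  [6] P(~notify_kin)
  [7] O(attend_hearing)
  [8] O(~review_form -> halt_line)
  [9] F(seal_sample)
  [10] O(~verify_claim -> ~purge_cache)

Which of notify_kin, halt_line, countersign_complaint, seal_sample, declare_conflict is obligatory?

From premise 7 we have O(attend_hearing).
From O(attend_hearing) and premise 2, O(attend_hearing -> purge_cache), we obtain O(purge_cache).
The contrapositive of premise 10 (O(~verify_claim -> ~purge_cache)) is O(purge_cache -> verify_claim), and O(purge_cache) is already established, so O(verify_claim).
Premise 4 is O(~declare_conflict -> ~verify_claim); contrapositively O(verify_claim -> declare_conflict). Since O(verify_claim) holds, K gives O(declare_conflict).
So O(declare_conflict) holds — declare_conflict is obligatory. None of the other listed options is made obligatory by any chain of premises.

declare_conflict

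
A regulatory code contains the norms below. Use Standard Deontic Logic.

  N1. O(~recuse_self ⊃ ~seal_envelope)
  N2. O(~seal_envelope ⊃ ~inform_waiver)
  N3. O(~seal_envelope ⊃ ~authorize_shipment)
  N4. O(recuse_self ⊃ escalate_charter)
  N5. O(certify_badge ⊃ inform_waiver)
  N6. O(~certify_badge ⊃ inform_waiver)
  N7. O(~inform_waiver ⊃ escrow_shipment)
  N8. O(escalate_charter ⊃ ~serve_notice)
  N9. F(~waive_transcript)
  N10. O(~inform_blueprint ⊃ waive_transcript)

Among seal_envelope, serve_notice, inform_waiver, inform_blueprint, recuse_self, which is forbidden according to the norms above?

Premises 5 and 6 are O(certify_badge ⊃ inform_waiver) and O(~certify_badge ⊃ inform_waiver); every ideal world satisfies certify_badge or ~certify_badge, so in either case inform_waiver holds — hence O(inform_waiver).
Premise 2, O(~seal_envelope ⊃ ~inform_waiver), contraposes to O(inform_waiver ⊃ seal_envelope); with O(inform_waiver) we get O(seal_envelope).
The contrapositive of premise 1 (O(~recuse_self ⊃ ~seal_envelope)) is O(seal_envelope ⊃ recuse_self), and O(seal_envelope) is already established, so O(recuse_self).
Applying K to premise 4 (O(recuse_self ⊃ escalate_charter)) and O(recuse_self) yields O(escalate_charter).
With premise 8, O(escalate_charter ⊃ ~serve_notice), the K-axiom yields O(~serve_notice).
So O(~serve_notice) holds, i.e. serve_notice is forbidden. None of the other listed options is forbidden under the premises.

serve_notice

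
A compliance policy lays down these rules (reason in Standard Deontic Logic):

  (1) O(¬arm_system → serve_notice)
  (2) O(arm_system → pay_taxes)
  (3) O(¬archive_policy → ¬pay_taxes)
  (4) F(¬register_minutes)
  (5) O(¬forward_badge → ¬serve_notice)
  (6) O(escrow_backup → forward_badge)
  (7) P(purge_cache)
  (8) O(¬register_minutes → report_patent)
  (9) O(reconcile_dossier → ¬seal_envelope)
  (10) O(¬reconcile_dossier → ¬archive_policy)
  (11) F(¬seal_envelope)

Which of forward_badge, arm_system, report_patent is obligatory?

F(¬seal_envelope) at premise 11 means O(seal_envelope).
Premise 9, O(reconcile_dossier → ¬seal_envelope), contraposes to O(seal_envelope → ¬reconcile_dossier); with O(seal_envelope) we get O(¬reconcile_dossier).
With premise 10, O(¬reconcile_dossier → ¬archive_policy), the K-axiom yields O(¬archive_policy).
Applying K to premise 3 (O(¬archive_policy → ¬pay_taxes)) and O(¬archive_policy) yields O(¬pay_taxes).
Premise 2 is O(arm_system → pay_taxes); contrapositively O(¬pay_taxes → ¬arm_system). Since O(¬pay_taxes) holds, K gives O(¬arm_system).
From O(¬arm_system) and premise 1, O(¬arm_system → serve_notice), we obtain O(serve_notice).
The contrapositive of premise 5 (O(¬forward_badge → ¬serve_notice)) is O(serve_notice → forward_badge), and O(serve_notice) is already established, so O(forward_badge).
So O(forward_badge) holds — forward_badge is obligatory. None of the other listed options is made obligatory by any chain of premises.

forward_badge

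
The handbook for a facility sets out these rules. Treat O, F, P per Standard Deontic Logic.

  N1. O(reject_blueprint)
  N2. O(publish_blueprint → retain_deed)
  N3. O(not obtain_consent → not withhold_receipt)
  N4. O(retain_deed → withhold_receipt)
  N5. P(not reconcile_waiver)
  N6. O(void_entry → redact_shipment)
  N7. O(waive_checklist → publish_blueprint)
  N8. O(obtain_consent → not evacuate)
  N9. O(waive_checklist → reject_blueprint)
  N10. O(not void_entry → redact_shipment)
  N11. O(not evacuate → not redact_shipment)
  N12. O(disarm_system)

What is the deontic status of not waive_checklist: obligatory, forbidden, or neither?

Obligatory

Premises 10 and 6 cover both cases: O(not void_entry → redact_shipment) and O(void_entry → redact_shipment). Since not void_entry ∨ void_entry is a tautology, O(redact_shipment) follows.
Premise 11 is O(not evacuate → not redact_shipment); contrapositively O(redact_shipment → evacuate). Since O(redact_shipment) holds, K gives O(evacuate).
Premise 8, O(obtain_consent → not evacuate), contraposes to O(evacuate → not obtain_consent); with O(evacuate) we get O(not obtain_consent).
From O(not obtain_consent) and premise 3, O(not obtain_consent → not withhold_receipt), we obtain O(not withhold_receipt).
Premise 4, O(retain_deed → withhold_receipt), contraposes to O(not withhold_receipt → not retain_deed); with O(not withhold_receipt) we get O(not retain_deed).
Premise 2, O(publish_blueprint → retain_deed), contraposes to O(not retain_deed → not publish_blueprint); with O(not retain_deed) we get O(not publish_blueprint).
Premise 7 is O(waive_checklist → publish_blueprint); contrapositively O(not publish_blueprint → not waive_checklist). Since O(not publish_blueprint) holds, K gives O(not waive_checklist).
Premises 1, 5, 9, 12 do not contribute to this derivation.
Hence not waive_checklist is obligatory.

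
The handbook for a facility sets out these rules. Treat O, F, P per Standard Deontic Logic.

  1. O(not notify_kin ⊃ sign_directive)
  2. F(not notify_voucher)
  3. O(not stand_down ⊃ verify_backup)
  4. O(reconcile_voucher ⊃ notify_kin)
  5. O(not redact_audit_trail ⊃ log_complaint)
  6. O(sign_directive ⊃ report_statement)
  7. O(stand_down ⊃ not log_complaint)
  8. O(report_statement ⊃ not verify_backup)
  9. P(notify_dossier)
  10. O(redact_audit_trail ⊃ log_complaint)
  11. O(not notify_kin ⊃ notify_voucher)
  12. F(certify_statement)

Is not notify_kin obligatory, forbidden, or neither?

Forbidden

By case analysis on redact_audit_trail: premise 10 gives O(redact_audit_trail ⊃ log_complaint) and premise 5 gives O(not redact_audit_trail ⊃ log_complaint), so O(log_complaint) either way.
The contrapositive of premise 7 (O(stand_down ⊃ not log_complaint)) is O(log_complaint ⊃ not stand_down), and O(log_complaint) is already established, so O(not stand_down).
With premise 3, O(not stand_down ⊃ verify_backup), the K-axiom yields O(verify_backup).
Premise 8, O(report_statement ⊃ not verify_backup), contraposes to O(verify_backup ⊃ not report_statement); with O(verify_backup) we get O(not report_statement).
The contrapositive of premise 6 (O(sign_directive ⊃ report_statement)) is O(not report_statement ⊃ not sign_directive), and O(not report_statement) is already established, so O(not sign_directive).
The contrapositive of premise 1 (O(not notify_kin ⊃ sign_directive)) is O(not sign_directive ⊃ notify_kin), and O(not sign_directive) is already established, so O(notify_kin).
Premises 2, 4, 9, 11, 12 do not contribute to this derivation.
Thus O(notify_kin), which is F(not notify_kin): not notify_kin is forbidden.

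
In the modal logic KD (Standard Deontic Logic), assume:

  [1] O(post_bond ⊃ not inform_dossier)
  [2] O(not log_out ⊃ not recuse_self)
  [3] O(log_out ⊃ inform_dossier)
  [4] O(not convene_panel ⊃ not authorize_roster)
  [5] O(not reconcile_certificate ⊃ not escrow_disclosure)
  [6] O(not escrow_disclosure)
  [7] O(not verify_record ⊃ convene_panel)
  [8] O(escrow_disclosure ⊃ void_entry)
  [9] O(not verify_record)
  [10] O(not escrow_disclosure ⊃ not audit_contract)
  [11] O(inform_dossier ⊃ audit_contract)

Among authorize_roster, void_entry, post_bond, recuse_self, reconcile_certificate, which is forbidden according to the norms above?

Premise 6 states O(not escrow_disclosure) outright.
Applying K to premise 10 (O(not escrow_disclosure ⊃ not audit_contract)) and O(not escrow_disclosure) yields O(not audit_contract).
Premise 11 is O(inform_dossier ⊃ audit_contract); contrapositively O(not audit_contract ⊃ not inform_dossier). Since O(not audit_contract) holds, K gives O(not inform_dossier).
The contrapositive of premise 3 (O(log_out ⊃ inform_dossier)) is O(not inform_dossier ⊃ not log_out), and O(not inform_dossier) is already established, so O(not log_out).
With premise 2, O(not log_out ⊃ not recuse_self), the K-axiom yields O(not recuse_self).
So O(not recuse_self) holds, i.e. recuse_self is forbidden. None of the other listed options is forbidden under the premises.

recuse_self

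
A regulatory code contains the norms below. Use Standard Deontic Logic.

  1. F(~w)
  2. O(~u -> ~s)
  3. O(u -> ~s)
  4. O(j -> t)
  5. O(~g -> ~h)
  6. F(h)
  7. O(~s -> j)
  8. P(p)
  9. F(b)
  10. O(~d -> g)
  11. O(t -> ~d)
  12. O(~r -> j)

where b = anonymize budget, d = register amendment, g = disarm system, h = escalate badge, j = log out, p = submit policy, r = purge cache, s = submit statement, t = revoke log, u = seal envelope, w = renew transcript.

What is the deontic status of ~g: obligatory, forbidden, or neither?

By case analysis on ~u: premise 2 gives O(~u -> ~s) and premise 3 gives O(u -> ~s), so O(~s) either way.
From O(~s) and premise 7, O(~s -> j), we obtain O(j).
Applying K to premise 4 (O(j -> t)) and O(j) yields O(t).
With premise 11, O(t -> ~d), the K-axiom yields O(~d).
Applying K to premise 10 (O(~d -> g)) and O(~d) yields O(g).
Premises 1, 5, 6, 8, 9, 12 do not contribute to this derivation.
Thus O(g), which is F(~g): ~g is forbidden.

Forbidden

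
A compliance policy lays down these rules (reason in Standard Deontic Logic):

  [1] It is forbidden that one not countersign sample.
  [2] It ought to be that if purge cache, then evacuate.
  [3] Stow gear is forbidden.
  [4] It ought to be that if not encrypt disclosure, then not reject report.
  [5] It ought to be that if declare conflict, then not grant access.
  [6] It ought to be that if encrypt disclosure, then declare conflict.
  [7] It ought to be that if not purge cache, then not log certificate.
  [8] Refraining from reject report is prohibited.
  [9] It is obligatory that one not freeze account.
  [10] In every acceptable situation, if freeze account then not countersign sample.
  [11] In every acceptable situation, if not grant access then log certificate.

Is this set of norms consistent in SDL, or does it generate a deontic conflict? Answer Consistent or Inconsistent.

Premise 10 is O(freeze_account → ¬countersign_sample), but O(freeze_account) is not derivable from the premises, so it does not yield O(¬countersign_sample).
So O(¬countersign_sample) is not derivable, and the apparent clash with O(countersign_sample) does not arise.
A world satisfying every obligation exists (e.g. countersign_sample=true, declare_conflict=true, encrypt_disclosure=true, evacuate=true, freeze_account=false, grant_access=false, log_certificate=true, purge_cache=true, reject_report=true, stow_gear=false); no atom is both obligatory and forbidden, so the set is consistent.

Consistent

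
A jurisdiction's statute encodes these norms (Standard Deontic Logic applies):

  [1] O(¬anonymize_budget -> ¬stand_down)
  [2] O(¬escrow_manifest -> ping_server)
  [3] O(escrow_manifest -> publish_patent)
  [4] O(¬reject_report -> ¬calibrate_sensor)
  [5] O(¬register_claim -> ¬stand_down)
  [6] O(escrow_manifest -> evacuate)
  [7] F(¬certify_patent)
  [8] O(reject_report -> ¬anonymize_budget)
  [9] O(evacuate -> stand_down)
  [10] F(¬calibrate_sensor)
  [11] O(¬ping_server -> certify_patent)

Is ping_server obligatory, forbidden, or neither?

Premise 10 is F(¬calibrate_sensor), i.e. O(calibrate_sensor).
Premise 4, O(¬reject_report -> ¬calibrate_sensor), contraposes to O(calibrate_sensor -> reject_report); with O(calibrate_sensor) we get O(reject_report).
Premise 8 is O(reject_report -> ¬anonymize_budget); since O(reject_report), deontic closure gives O(¬anonymize_budget).
From O(¬anonymize_budget) and premise 1, O(¬anonymize_budget -> ¬stand_down), we obtain O(¬stand_down).
The contrapositive of premise 9 (O(evacuate -> stand_down)) is O(¬stand_down -> ¬evacuate), and O(¬stand_down) is already established, so O(¬evacuate).
Premise 6 is O(escrow_manifest -> evacuate); contrapositively O(¬evacuate -> ¬escrow_manifest). Since O(¬evacuate) holds, K gives O(¬escrow_manifest).
From O(¬escrow_manifest) and premise 2, O(¬escrow_manifest -> ping_server), we obtain O(ping_server).
Premises 3, 5, 7, 11 do not contribute to this derivation.
Hence ping_server is obligatory.

Obligatory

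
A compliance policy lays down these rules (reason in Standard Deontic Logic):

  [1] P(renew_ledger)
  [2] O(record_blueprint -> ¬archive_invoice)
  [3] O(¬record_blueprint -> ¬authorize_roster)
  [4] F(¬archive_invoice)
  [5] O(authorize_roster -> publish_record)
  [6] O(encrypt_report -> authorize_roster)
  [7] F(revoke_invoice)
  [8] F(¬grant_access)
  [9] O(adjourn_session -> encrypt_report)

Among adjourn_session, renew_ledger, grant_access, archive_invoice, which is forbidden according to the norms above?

adjourn_session

Premise 4, F(¬archive_invoice), is equivalent to O(archive_invoice).
Premise 2, O(record_blueprint -> ¬archive_invoice), contraposes to O(archive_invoice -> ¬record_blueprint); with O(archive_invoice) we get O(¬record_blueprint).
From O(¬record_blueprint) and premise 3, O(¬record_blueprint -> ¬authorize_roster), we obtain O(¬authorize_roster).
Premise 6, O(encrypt_report -> authorize_roster), contraposes to O(¬authorize_roster -> ¬encrypt_report); with O(¬authorize_roster) we get O(¬encrypt_report).
Premise 9 is O(adjourn_session -> encrypt_report); contrapositively O(¬encrypt_report -> ¬adjourn_session). Since O(¬encrypt_report) holds, K gives O(¬adjourn_session).
So O(¬adjourn_session) holds, i.e. adjourn_session is forbidden. None of the other listed options is forbidden under the premises.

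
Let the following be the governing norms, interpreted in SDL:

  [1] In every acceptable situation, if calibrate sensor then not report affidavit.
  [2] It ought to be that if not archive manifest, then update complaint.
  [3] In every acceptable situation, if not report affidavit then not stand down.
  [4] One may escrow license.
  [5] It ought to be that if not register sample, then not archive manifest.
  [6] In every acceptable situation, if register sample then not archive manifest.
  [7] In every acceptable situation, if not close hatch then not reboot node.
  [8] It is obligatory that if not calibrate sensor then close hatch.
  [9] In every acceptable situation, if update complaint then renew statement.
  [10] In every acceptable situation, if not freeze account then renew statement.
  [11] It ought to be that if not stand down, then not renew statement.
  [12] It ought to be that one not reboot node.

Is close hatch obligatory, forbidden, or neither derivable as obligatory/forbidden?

Obligatory

Premises 5 and 6 are O(¬register_sample → ¬archive_manifest) and O(register_sample → ¬archive_manifest); every ideal world satisfies ¬register_sample or register_sample, so in either case ¬archive_manifest holds — hence O(¬archive_manifest).
From O(¬archive_manifest) and premise 2, O(¬archive_manifest → update_complaint), we obtain O(update_complaint).
Premise 9 is O(update_complaint → renew_statement); since O(update_complaint), deontic closure gives O(renew_statement).
The contrapositive of premise 11 (O(¬stand_down → ¬renew_statement)) is O(renew_statement → stand_down), and O(renew_statement) is already established, so O(stand_down).
Premise 3, O(¬report_affidavit → ¬stand_down), contraposes to O(stand_down → report_affidavit); with O(stand_down) we get O(report_affidavit).
Premise 1, O(calibrate_sensor → ¬report_affidavit), contraposes to O(report_affidavit → ¬calibrate_sensor); with O(report_affidavit) we get O(¬calibrate_sensor).
With premise 8, O(¬calibrate_sensor → close_hatch), the K-axiom yields O(close_hatch).
Premises 4, 7, 10, 12 do not contribute to this derivation.
Hence close_hatch is obligatory.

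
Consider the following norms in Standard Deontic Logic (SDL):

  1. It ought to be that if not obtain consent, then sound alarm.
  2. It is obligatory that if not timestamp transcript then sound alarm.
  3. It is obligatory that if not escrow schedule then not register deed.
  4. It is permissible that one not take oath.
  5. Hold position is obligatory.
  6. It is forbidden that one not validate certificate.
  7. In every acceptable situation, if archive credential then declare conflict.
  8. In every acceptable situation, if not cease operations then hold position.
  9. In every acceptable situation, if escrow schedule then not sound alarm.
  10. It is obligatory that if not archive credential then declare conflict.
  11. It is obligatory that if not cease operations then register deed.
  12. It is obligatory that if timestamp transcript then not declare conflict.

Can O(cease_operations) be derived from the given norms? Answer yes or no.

Premises 7 and 10 cover both cases: O(archive_credential → declare_conflict) and O(¬archive_credential → declare_conflict). Since archive_credential ∨ ¬archive_credential is a tautology, O(declare_conflict) follows.
Premise 12, O(timestamp_transcript → ¬declare_conflict), contraposes to O(declare_conflict → ¬timestamp_transcript); with O(declare_conflict) we get O(¬timestamp_transcript).
From O(¬timestamp_transcript) and premise 2, O(¬timestamp_transcript → sound_alarm), we obtain O(sound_alarm).
Premise 9 is O(escrow_schedule → ¬sound_alarm); contrapositively O(sound_alarm → ¬escrow_schedule). Since O(sound_alarm) holds, K gives O(¬escrow_schedule).
Applying K to premise 3 (O(¬escrow_schedule → ¬register_deed)) and O(¬escrow_schedule) yields O(¬register_deed).
Premise 11, O(¬cease_operations → register_deed), contraposes to O(¬register_deed → cease_operations); with O(¬register_deed) we get O(cease_operations).
Premises 1, 4, 5, 6, 8 do not contribute to this derivation.
So O(cease_operations) follows.

Yes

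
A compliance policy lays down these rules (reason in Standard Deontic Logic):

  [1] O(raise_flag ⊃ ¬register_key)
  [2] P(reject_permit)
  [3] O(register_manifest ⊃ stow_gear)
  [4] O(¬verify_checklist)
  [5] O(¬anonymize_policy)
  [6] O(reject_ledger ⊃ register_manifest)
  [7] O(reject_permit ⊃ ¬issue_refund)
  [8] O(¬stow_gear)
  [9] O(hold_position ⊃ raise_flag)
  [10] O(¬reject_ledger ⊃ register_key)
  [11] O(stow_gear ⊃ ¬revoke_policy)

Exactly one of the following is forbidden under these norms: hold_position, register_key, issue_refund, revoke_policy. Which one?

Premise 8 gives O(¬stow_gear).
The contrapositive of premise 3 (O(register_manifest ⊃ stow_gear)) is O(¬stow_gear ⊃ ¬register_manifest), and O(¬stow_gear) is already established, so O(¬register_manifest).
The contrapositive of premise 6 (O(reject_ledger ⊃ register_manifest)) is O(¬register_manifest ⊃ ¬reject_ledger), and O(¬register_manifest) is already established, so O(¬reject_ledger).
Premise 10 is O(¬reject_ledger ⊃ register_key); since O(¬reject_ledger), deontic closure gives O(register_key).
Premise 1 is O(raise_flag ⊃ ¬register_key); contrapositively O(register_key ⊃ ¬raise_flag). Since O(register_key) holds, K gives O(¬raise_flag).
Premise 9 is O(hold_position ⊃ raise_flag); contrapositively O(¬raise_flag ⊃ ¬hold_position). Since O(¬raise_flag) holds, K gives O(¬hold_position).
So O(¬hold_position) holds, i.e. hold_position is forbidden. None of the other listed options is forbidden under the premises.

hold_position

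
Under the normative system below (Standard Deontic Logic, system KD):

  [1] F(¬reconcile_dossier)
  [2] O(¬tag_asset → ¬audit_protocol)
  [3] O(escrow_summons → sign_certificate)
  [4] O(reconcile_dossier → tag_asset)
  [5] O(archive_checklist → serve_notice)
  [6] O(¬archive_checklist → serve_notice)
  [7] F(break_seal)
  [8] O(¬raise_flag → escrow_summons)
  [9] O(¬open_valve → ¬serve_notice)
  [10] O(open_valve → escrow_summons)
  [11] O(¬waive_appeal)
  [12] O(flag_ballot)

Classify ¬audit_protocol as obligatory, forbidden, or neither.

Premise 2 is O(¬tag_asset → ¬audit_protocol), but O(¬tag_asset) is not derivable from the premises, so it does not yield O(¬audit_protocol).
No premise or chain of K-axiom applications forces O(¬audit_protocol), and none forces O(audit_protocol). So ¬audit_protocol is neither obligatory nor forbidden under these norms.

Neither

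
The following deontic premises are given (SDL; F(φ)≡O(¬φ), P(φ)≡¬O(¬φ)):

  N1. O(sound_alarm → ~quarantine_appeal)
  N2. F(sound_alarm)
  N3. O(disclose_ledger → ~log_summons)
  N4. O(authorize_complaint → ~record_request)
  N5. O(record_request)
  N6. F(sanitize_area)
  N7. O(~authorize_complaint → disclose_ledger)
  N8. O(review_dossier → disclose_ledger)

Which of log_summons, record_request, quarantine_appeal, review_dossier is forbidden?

From premise 5 we have O(record_request).
The contrapositive of premise 4 (O(authorize_complaint → ~record_request)) is O(record_request → ~authorize_complaint), and O(record_request) is already established, so O(~authorize_complaint).
From O(~authorize_complaint) and premise 7, O(~authorize_complaint → disclose_ledger), we obtain O(disclose_ledger).
With premise 3, O(disclose_ledger → ~log_summons), the K-axiom yields O(~log_summons).
So O(~log_summons) holds, i.e. log_summons is forbidden. None of the other listed options is forbidden under the premises.

log_summons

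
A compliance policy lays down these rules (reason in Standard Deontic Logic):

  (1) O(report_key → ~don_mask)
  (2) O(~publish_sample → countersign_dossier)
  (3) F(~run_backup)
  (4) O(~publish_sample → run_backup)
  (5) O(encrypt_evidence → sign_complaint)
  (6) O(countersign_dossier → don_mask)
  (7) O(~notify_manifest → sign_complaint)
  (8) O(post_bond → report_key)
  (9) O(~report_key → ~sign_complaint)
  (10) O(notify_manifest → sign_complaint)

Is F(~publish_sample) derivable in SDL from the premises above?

Premises 10 and 7 cover both cases: O(notify_manifest → sign_complaint) and O(~notify_manifest → sign_complaint). Since notify_manifest ∨ ~notify_manifest is a tautology, O(sign_complaint) follows.
Premise 9, O(~report_key → ~sign_complaint), contraposes to O(sign_complaint → report_key); with O(sign_complaint) we get O(report_key).
Applying K to premise 1 (O(report_key → ~don_mask)) and O(report_key) yields O(~don_mask).
Premise 6 is O(countersign_dossier → don_mask); contrapositively O(~don_mask → ~countersign_dossier). Since O(~don_mask) holds, K gives O(~countersign_dossier).
The contrapositive of premise 2 (O(~publish_sample → countersign_dossier)) is O(~countersign_dossier → publish_sample), and O(~countersign_dossier) is already established, so O(publish_sample).
Premises 3, 4, 5, 8 do not contribute to this derivation.
So O(publish_sample) holds, i.e. F(~publish_sample). The claim follows.

Yes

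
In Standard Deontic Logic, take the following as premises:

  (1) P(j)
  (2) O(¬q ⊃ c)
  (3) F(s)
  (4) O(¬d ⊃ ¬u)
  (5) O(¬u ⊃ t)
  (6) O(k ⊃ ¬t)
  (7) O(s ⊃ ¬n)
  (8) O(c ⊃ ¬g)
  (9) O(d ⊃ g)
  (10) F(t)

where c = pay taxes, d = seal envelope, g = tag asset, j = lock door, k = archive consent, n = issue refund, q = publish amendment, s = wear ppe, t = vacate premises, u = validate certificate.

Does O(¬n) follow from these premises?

Premise 7 is O(s ⊃ ¬n), but O(s) is not derivable from the premises, so it does not yield O(¬n).
No other premise forces O(¬n). An ideal world satisfying every premise can still have ¬n false, so O(¬n) is not derivable.

No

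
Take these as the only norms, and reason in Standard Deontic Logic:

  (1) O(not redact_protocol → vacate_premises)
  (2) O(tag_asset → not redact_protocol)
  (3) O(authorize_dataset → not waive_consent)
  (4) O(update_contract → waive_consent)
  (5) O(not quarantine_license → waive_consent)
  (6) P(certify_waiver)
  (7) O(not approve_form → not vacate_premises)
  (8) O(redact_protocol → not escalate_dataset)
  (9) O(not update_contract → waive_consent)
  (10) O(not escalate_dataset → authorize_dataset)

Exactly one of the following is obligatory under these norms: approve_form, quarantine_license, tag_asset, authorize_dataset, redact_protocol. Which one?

By case analysis on not update_contract: premise 9 gives O(not update_contract → waive_consent) and premise 4 gives O(update_contract → waive_consent), so O(waive_consent) either way.
The contrapositive of premise 3 (O(authorize_dataset → not waive_consent)) is O(waive_consent → not authorize_dataset), and O(waive_consent) is already established, so O(not authorize_dataset).
Premise 10 is O(not escalate_dataset → authorize_dataset); contrapositively O(not authorize_dataset → escalate_dataset). Since O(not authorize_dataset) holds, K gives O(escalate_dataset).
Premise 8 is O(redact_protocol → not escalate_dataset); contrapositively O(escalate_dataset → not redact_protocol). Since O(escalate_dataset) holds, K gives O(not redact_protocol).
From O(not redact_protocol) and premise 1, O(not redact_protocol → vacate_premises), we obtain O(vacate_premises).
The contrapositive of premise 7 (O(not approve_form → not vacate_premises)) is O(vacate_premises → approve_form), and O(vacate_premises) is already established, so O(approve_form).
So O(approve_form) holds — approve_form is obligatory. None of the other listed options is made obligatory by any chain of premises.

approve_form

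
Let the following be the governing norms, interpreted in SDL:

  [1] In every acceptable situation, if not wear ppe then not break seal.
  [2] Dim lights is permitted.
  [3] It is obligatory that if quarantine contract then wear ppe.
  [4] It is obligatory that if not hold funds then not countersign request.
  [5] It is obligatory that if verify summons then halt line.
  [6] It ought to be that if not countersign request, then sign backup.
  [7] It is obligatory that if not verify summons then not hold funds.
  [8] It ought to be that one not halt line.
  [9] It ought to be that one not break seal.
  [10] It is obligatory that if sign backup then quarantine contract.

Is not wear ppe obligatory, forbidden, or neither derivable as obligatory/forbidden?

Premise 8 gives O(¬halt_line).
Premise 5, O(verify_summons → halt_line), contraposes to O(¬halt_line → ¬verify_summons); with O(¬halt_line) we get O(¬verify_summons).
Premise 7 is O(¬verify_summons → ¬hold_funds); since O(¬verify_summons), deontic closure gives O(¬hold_funds).
With premise 4, O(¬hold_funds → ¬countersign_request), the K-axiom yields O(¬countersign_request).
With premise 6, O(¬countersign_request → sign_backup), the K-axiom yields O(sign_backup).
With premise 10, O(sign_backup → quarantine_contract), the K-axiom yields O(quarantine_contract).
From O(quarantine_contract) and premise 3, O(quarantine_contract → wear_ppe), we obtain O(wear_ppe).
Premises 1, 2, 9 do not contribute to this derivation.
Thus O(wear_ppe), which is F(¬wear_ppe): ¬wear_ppe is forbidden.

Forbidden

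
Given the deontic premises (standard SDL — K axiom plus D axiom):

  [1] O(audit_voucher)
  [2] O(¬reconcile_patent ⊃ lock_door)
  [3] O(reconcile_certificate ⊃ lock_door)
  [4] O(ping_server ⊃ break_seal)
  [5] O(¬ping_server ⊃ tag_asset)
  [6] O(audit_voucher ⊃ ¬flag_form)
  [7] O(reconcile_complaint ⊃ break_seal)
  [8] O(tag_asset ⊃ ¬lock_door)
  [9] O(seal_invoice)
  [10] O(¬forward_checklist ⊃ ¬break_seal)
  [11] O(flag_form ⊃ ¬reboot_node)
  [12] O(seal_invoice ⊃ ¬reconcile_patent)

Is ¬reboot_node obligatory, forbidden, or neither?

Premise 11 is O(flag_form ⊃ ¬reboot_node), but O(flag_form) is not derivable from the premises, so it does not yield O(¬reboot_node).
No premise or chain of K-axiom applications forces O(¬reboot_node), and none forces O(reboot_node). So ¬reboot_node is neither obligatory nor forbidden under these norms.

Neither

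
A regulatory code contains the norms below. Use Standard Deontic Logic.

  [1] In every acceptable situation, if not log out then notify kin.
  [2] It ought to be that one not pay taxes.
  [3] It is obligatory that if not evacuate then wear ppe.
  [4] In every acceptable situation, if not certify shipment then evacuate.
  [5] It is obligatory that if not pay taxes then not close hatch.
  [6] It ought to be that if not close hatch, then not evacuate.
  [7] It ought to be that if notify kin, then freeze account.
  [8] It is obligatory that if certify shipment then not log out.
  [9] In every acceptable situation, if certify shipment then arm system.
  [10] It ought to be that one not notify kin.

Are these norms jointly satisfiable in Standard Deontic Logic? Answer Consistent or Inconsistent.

From premise 10 we have O(¬notify_kin).
Premise 1 is O(¬log_out → notify_kin); contrapositively O(¬notify_kin → log_out). Since O(¬notify_kin) holds, K gives O(log_out).
Premise 8, O(certify_shipment → ¬log_out), contraposes to O(log_out → ¬certify_shipment); with O(log_out) we get O(¬certify_shipment).
Applying K to premise 4 (O(¬certify_shipment → evacuate)) and O(¬certify_shipment) yields O(evacuate).
Premise 6 is O(¬close_hatch → ¬evacuate); contrapositively O(evacuate → close_hatch). Since O(evacuate) holds, K gives O(close_hatch).
Premise 5, O(¬pay_taxes → ¬close_hatch), contraposes to O(close_hatch → pay_taxes); with O(close_hatch) we get O(pay_taxes).
But premise 2 directly asserts O(¬pay_taxes).
We now have both O(pay_taxes) and O(¬pay_taxes) — pay_taxes is simultaneously obligatory and forbidden, violating the D-axiom.

Inconsistent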